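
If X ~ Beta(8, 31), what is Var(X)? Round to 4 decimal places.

μ = 8/39 = 0.205128; Var = μ(1−μ)/(α+β+1) = 0.1630506/40 = 0.0041.

0.0041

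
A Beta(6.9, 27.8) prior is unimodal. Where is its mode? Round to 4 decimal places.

0.1804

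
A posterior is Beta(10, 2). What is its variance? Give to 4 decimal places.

α+β = 12 and αβ = 20, so Var = αβ/[(α+β)²(α+β+1)] = 20/1872 = 0.0107.

0.0107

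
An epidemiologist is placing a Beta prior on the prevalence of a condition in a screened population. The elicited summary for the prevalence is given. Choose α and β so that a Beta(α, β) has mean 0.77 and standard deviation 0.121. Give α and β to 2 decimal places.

σ² = 0.121² = 0.014641.
With s = α+β, Var = μ(1−μ)/(s+1), so s+1 = (0.77×0.23)/0.014641 = 12.0962 and s = 11.0962.
α = μs = 8.54, β = (1−μ)s = 2.55.

α = 8.54, β = 2.55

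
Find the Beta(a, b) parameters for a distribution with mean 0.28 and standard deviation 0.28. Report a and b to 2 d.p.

Variance = 0.28² = 0.0784. The moment-matching identity a+b = μ(1−μ)/Var − 1 gives
a+b = 0.2016/0.0784 − 1 = 1.5714, so a = μ·1.5714 = 0.44 and b = (1−μ)·1.5714 = 1.13.

a = 0.44, b = 1.13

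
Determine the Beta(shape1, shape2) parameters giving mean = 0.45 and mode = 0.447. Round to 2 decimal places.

shape1 = 15.90, shape2 = 19.43

With s = shape1+shape2: μ = shape1/s and mode = (shape1−1)/(s−2). Eliminating shape1 = μs,
μs − 1 = m(s−2) ⇒ s(μ−m) = 1−2m ⇒ s = 0.106/0.003 = 35.3333.
So shape1 = μs = 15.90, shape2 = (1−μ)s = 19.43.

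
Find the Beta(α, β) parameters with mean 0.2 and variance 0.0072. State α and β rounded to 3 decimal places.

α = 4.244, β = 16.978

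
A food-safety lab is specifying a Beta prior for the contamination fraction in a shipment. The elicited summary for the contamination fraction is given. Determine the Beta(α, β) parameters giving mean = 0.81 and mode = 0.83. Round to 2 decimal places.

With s = α+β: μ = α/s and mode = (α−1)/(s−2). Eliminating α = μs,
μs − 1 = m(s−2) ⇒ s(μ−m) = 1−2m ⇒ s = -0.66/-0.02 = 33.0000.
So α = μs = 26.73, β = (1−μ)s = 6.27.

α = 26.73, β = 6.27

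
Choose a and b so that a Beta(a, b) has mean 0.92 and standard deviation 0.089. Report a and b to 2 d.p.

Variance = 0.089² = 0.007921. The moment-matching identity a+b = μ(1−μ)/Var − 1 gives
a+b = 0.0736/0.007921 − 1 = 8.2918, so a = μ·8.2918 = 7.63 and b = (1−μ)·8.2918 = 0.66.

a = 7.63, b = 0.66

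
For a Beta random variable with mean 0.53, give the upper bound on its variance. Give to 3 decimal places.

0.249

Var = μ(1−μ)/(α+β+1), which approaches μ(1−μ) as α+β → 0.
So the supremum is μ(1−μ) = 0.53×0.47 = 0.249.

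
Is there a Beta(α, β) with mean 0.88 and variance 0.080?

Yes

A Beta with mean μ has variance μ(1−μ)/(α+β+1) < μ(1−μ).
Here μ(1−μ) = 0.88×0.12 = 0.1056, and 0.080 < 0.1056.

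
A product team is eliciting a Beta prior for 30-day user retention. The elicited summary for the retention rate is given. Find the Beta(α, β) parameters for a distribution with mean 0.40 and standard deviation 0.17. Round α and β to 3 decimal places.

Variance = 0.17² = 0.0289. The moment-matching identity α+β = μ(1−μ)/Var − 1 gives
α+β = 0.2400/0.0289 − 1 = 7.3045, so α = μ·7.3045 = 2.922 and β = (1−μ)·7.3045 = 4.383.

α = 2.922, β = 4.383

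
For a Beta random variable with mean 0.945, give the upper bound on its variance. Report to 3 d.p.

0.052

Var = μ(1−μ)/(α+β+1), which approaches μ(1−μ) as α+β → 0.
So the supremum is μ(1−μ) = 0.945×0.055 = 0.052.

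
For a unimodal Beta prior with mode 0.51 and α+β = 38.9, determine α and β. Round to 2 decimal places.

α = 19.82, β = 19.08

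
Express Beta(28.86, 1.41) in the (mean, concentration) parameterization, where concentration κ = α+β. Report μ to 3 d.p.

μ = 0.953, κ = 30.27

κ = α+β = 28.86+1.41 = 30.27; μ = α/κ = 28.86/30.27 = 0.953.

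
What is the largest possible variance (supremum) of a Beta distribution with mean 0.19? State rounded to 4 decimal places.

Var = μ(1−μ)/(α+β+1), which approaches μ(1−μ) as α+β → 0.
So the supremum is μ(1−μ) = 0.19×0.81 = 0.1539.

0.1539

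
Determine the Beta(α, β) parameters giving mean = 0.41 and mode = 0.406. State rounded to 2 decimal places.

α = 19.27, β = 27.73

With s = α+β: μ = α/s and mode = (α−1)/(s−2). Eliminating α = μs,
μs − 1 = m(s−2) ⇒ s(μ−m) = 1−2m ⇒ s = 0.188/0.004 = 47.0000.
So α = μs = 19.27, β = (1−μ)s = 27.73.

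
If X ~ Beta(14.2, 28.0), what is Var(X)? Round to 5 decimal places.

0.00517

μ = 14.2/42.2 = 0.336493; Var = μ(1−μ)/(α+β+1) = 0.2232654/43.2 = 0.00517.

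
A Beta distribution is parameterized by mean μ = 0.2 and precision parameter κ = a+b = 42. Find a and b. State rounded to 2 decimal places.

Split κ in proportion μ : (1−μ): a = 0.2·42 = 8.40, b = 42 − 8.40 = 33.60.

a = 8.40, b = 33.60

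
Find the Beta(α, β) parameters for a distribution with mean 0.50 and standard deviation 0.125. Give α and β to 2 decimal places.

α = 7.50, β = 7.50

σ² = 0.125² = 0.015625.
With s = α+β, Var = μ(1−μ)/(s+1), so s+1 = (0.50×0.50)/0.015625 = 16.0000 and s = 15.0000.
α = μs = 7.50, β = (1−μ)s = 7.50.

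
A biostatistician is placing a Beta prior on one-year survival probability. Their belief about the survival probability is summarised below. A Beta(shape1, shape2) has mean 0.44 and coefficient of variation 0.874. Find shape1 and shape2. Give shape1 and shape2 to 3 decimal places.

shape1 = 0.293, shape2 = 0.373

Var = (CV·μ)² = (0.874×0.44)² = 0.147886.
shape1+shape2 = μ(1−μ)/Var − 1 = 0.2464/0.147886 − 1 = 0.6661.
Thus shape1 = 0.44·0.6661 = 0.293 and shape2 = 0.56·0.6661 = 0.373.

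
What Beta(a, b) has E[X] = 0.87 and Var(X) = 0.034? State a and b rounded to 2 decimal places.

a = 2.02, b = 0.30

By moment matching, a+b = μ(1−μ)/σ² − 1 = (0.87·0.13)/0.034 − 1 = 3.3265 − 1 = 2.3265.
Since a/(a+b) = μ, a = 0.87·2.3265 = 2.02 and b = 0.13·2.3265 = 0.30.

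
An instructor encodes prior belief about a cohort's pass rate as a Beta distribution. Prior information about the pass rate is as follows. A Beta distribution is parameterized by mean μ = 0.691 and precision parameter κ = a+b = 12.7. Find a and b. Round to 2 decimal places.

a = μκ = 0.691×12.7 = 8.78 and b = (1−μ)κ = 0.309×12.7 = 3.92.

a = 8.78, b = 3.92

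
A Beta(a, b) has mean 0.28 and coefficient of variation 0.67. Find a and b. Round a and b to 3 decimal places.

Var = (CV·μ)² = (0.67×0.28)² = 0.035194.
a+b = μ(1−μ)/Var − 1 = 0.2016/0.035194 − 1 = 4.7283.
Thus a = 0.28·4.7283 = 1.324 and b = 0.72·4.7283 = 3.404.

a = 1.324, b = 3.404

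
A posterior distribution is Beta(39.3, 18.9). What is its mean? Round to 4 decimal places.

E[X] = α/(α+β) = 39.3/58.2 = 0.6753.

0.6753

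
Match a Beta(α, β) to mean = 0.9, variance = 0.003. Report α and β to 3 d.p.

α = 26.100, β = 2.900

Let s = α+β. The Beta variance is μ(1−μ)/(s+1).
So s+1 = μ(1−μ)/σ² = (0.9×0.1)/0.003 = 0.09/0.003 = 30.0000, giving s = 29.0000.
Then α = μs = 0.9×29.0000 = 26.100 and β = (1−μ)s = 0.1×29.0000 = 2.900.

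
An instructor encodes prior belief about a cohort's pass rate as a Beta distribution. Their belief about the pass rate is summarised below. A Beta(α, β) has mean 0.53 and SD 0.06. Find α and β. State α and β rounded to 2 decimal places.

σ² = 0.06² = 0.0036.
With s = α+β, Var = μ(1−μ)/(s+1), so s+1 = (0.53×0.47)/0.0036 = 69.1944 and s = 68.1944.
α = μs = 36.14, β = (1−μ)s = 32.05.

α = 36.14, β = 32.05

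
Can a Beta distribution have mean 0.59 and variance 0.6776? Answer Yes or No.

No

The Beta variance bound is σ² < μ(1−μ).
Here μ(1−μ) = 0.59×0.41 = 0.2419, and 0.6776 ≥ 0.2419.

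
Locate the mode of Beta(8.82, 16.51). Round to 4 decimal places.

0.3352

With α,β > 1, mode = (α−1)/(α+β−2) = 7.82/23.33 = 0.3352.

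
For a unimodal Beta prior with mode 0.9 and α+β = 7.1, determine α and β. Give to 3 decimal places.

α = 5.590, β = 1.510

Since the density peak of Beta(α,β) is at (α−1)/(α+β−2),
α = 1 + 0.9(7.1−2) = 5.590 and β = 7.1 − 5.590 = 1.510.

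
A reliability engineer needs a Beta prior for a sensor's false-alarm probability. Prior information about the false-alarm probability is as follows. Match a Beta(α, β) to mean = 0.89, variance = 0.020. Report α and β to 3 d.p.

α = 3.467, β = 0.428

Let s = α+β. The Beta variance is μ(1−μ)/(s+1).
So s+1 = μ(1−μ)/σ² = (0.89×0.11)/0.020 = 0.0979/0.020 = 4.8950, giving s = 3.8950.
Then α = μs = 0.89×3.8950 = 3.467 and β = (1−μ)s = 0.11×3.8950 = 0.428.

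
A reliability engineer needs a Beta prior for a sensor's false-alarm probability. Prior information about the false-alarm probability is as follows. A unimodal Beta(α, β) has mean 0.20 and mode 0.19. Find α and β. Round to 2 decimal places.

α = 12.40, β = 49.60

Let s = α+β. Mean gives α = μs = 0.20s; mode gives (α−1)/(s−2) = 0.19.
Substituting: 0.20s − 1 = 0.19(s−2) = 0.19s − 0.38, so 0.01s = 0.62 and s = 62.0000.
Then α = 0.20×62.0000 = 12.40 and β = s−α = 49.60.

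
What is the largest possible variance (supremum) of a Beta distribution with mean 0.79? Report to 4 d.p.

For fixed mean μ the Beta variance is μ(1−μ)/(α+β+1), increasing as α+β decreases.
Its least upper bound (not attained) is μ(1−μ) = 0.79·0.21 = 0.1659.

0.1659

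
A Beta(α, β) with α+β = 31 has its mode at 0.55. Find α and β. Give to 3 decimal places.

α = 16.950, β = 14.050

Since the density peak of Beta(α,β) is at (α−1)/(α+β−2),
α = 1 + 0.55(31−2) = 16.950 and β = 31 − 16.950 = 14.050.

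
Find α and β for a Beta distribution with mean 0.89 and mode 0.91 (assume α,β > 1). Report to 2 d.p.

Let s = α+β. Mean gives α = μs = 0.89s; mode gives (α−1)/(s−2) = 0.91.
Substituting: 0.89s − 1 = 0.91(s−2) = 0.91s − 1.82, so -0.02s = -0.82 and s = 41.0000.
Then α = 0.89×41.0000 = 36.49 and β = s−α = 4.51.

α = 36.49, β = 4.51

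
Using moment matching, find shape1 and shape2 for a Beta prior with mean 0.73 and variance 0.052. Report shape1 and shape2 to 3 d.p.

shape1 = 2.037, shape2 = 0.753

By moment matching, shape1+shape2 = μ(1−μ)/σ² − 1 = (0.73·0.27)/0.052 − 1 = 3.7904 − 1 = 2.7904.
Since shape1/(shape1+shape2) = μ, shape1 = 0.73·2.7904 = 2.037 and shape2 = 0.27·2.7904 = 0.753.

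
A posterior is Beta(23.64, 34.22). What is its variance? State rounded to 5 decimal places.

Var = αβ/[(α+β)²(α+β+1)] = (23.64×34.22)/(57.86²×58.86) = 808.9608/197050.307256 = 0.00411.

0.00411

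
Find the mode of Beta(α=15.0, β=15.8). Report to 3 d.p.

0.486

With α,β > 1, mode = (α−1)/(α+β−2) = 14.0/28.8 = 0.486.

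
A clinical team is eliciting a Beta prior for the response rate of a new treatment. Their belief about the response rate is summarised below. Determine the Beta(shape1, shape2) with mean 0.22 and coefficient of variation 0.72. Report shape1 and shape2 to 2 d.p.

shape1 = 1.28, shape2 = 4.55

Var = (CV·μ)² = (0.72×0.22)² = 0.025091.
shape1+shape2 = μ(1−μ)/Var − 1 = 0.1716/0.025091 − 1 = 5.8392.
Thus shape1 = 0.22·5.8392 = 1.28 and shape2 = 0.78·5.8392 = 4.55.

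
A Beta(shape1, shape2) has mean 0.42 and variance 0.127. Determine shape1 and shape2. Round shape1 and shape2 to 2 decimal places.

Let s = shape1+shape2. The Beta variance is μ(1−μ)/(s+1).
So s+1 = μ(1−μ)/σ² = (0.42×0.58)/0.127 = 0.2436/0.127 = 1.9181, giving s = 0.9181.
Then shape1 = μs = 0.42×0.9181 = 0.39 and shape2 = (1−μ)s = 0.58×0.9181 = 0.53.

shape1 = 0.39, shape2 = 0.53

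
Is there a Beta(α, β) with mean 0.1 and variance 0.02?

Yes

A Beta with mean μ has variance μ(1−μ)/(α+β+1) < μ(1−μ).
Here μ(1−μ) = 0.1×0.9 = 0.09, and 0.02 < 0.09.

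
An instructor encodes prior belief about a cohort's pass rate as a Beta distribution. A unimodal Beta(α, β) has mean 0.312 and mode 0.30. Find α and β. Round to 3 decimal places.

With s = α+β: μ = α/s and mode = (α−1)/(s−2). Eliminating α = μs,
μs − 1 = m(s−2) ⇒ s(μ−m) = 1−2m ⇒ s = 0.40/0.012 = 33.3333.
So α = μs = 10.400, β = (1−μ)s = 22.933.

α = 10.400, β = 22.933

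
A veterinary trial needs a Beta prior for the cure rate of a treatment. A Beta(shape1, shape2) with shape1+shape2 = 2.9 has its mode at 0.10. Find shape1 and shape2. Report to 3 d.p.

shape1 = 1.090, shape2 = 1.810

Mode = (shape1−1)/(κ−2) with κ = shape1+shape2, so shape1−1 = 0.10·0.9 = 0.090.
shape1 = 1.090; shape2 = κ − shape1 = 1.810.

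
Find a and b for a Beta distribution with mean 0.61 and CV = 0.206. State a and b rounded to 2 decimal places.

a = 8.58, b = 5.49

σ = CV·μ = 0.206×0.61 = 0.12566, so σ² = 0.015790.
s+1 = μ(1−μ)/σ² = 0.2379/0.015790 = 15.0661, so s = a+b = 14.0661.
a = μs = 8.58, b = (1−μ)s = 5.49.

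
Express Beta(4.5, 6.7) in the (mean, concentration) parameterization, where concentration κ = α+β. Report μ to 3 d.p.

κ = α+β = 4.5+6.7 = 11.2; μ = α/κ = 4.5/11.2 = 0.402.

μ = 0.402, κ = 11.2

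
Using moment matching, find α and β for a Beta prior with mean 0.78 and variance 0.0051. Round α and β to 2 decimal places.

Let s = α+β. The Beta variance is μ(1−μ)/(s+1).
So s+1 = μ(1−μ)/σ² = (0.78×0.22)/0.0051 = 0.1716/0.0051 = 33.6471, giving s = 32.6471.
Then α = μs = 0.78×32.6471 = 25.46 and β = (1−μ)s = 0.22×32.6471 = 7.18.

α = 25.46, β = 7.18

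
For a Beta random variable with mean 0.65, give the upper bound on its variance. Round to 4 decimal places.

Var = μ(1−μ)/(α+β+1), which approaches μ(1−μ) as α+β → 0.
So the supremum is μ(1−μ) = 0.65×0.35 = 0.2275.

0.2275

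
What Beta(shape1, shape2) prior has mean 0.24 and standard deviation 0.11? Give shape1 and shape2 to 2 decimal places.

shape1 = 3.38, shape2 = 10.70

First σ² = 0.0121. Setting shape1 = μn, shape2 = (1−μ)n with n = shape1+shape2,
μ(1−μ)/(n+1) = 0.0121 ⇒ n+1 = 0.1824/0.0121 = 15.0744 ⇒ n = 14.0744.
Hence shape1 = 0.24×14.0744 = 3.38, shape2 = 0.76×14.0744 = 10.70.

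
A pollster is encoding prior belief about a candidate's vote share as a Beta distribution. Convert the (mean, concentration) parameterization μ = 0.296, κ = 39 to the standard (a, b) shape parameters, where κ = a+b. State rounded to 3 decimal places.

a = 11.544, b = 27.456

Split κ in proportion μ : (1−μ): a = 0.296·39 = 11.544, b = 39 − 11.544 = 27.456.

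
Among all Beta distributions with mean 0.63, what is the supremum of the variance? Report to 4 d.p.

For fixed mean μ the Beta variance is μ(1−μ)/(α+β+1), increasing as α+β decreases.
Its least upper bound (not attained) is μ(1−μ) = 0.63·0.37 = 0.2331.

0.2331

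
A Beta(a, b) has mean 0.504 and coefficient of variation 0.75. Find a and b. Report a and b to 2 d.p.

Var = (CV·μ)² = (0.75×0.504)² = 0.142884.
a+b = μ(1−μ)/Var − 1 = 0.249984/0.142884 − 1 = 0.7496.
Thus a = 0.504·0.7496 = 0.38 and b = 0.496·0.7496 = 0.37.

a = 0.38, b = 0.37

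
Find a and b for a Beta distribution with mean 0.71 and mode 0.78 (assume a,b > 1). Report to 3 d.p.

a = 5.680, b = 2.320

With s = a+b: μ = a/s and mode = (a−1)/(s−2). Eliminating a = μs,
μs − 1 = m(s−2) ⇒ s(μ−m) = 1−2m ⇒ s = -0.56/-0.07 = 8.0000.
So a = μs = 5.680, b = (1−μ)s = 2.320.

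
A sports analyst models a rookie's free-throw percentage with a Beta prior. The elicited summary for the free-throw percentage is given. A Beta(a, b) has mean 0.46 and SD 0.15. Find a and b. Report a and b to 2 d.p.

a = 4.62, b = 5.42

Variance = 0.15² = 0.0225. The moment-matching identity a+b = μ(1−μ)/Var − 1 gives
a+b = 0.2484/0.0225 − 1 = 10.0400, so a = μ·10.0400 = 4.62 and b = (1−μ)·10.0400 = 5.42.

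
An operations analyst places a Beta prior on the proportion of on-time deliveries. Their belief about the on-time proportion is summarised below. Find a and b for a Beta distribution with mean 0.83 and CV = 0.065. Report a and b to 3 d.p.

σ = CV·μ = 0.065×0.83 = 0.05395, so σ² = 0.002911.
s+1 = μ(1−μ)/σ² = 0.1411/0.002911 = 48.4779, so s = a+b = 47.4779.
a = μs = 39.407, b = (1−μ)s = 8.071.

a = 39.407, b = 8.071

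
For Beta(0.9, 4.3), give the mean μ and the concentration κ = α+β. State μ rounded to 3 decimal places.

μ = 0.173, κ = 5.2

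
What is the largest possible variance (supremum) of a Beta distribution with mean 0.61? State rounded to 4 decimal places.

Var = μ(1−μ)/(α+β+1), which approaches μ(1−μ) as α+β → 0.
So the supremum is μ(1−μ) = 0.61×0.39 = 0.2379.

0.2379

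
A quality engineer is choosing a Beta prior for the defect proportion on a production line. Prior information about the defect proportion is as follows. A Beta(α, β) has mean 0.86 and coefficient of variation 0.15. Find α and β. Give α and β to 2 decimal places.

α = 5.36, β = 0.87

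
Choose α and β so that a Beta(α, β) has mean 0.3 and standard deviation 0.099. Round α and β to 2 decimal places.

α = 6.13, β = 14.30

Variance = 0.099² = 0.009801. The moment-matching identity α+β = μ(1−μ)/Var − 1 gives
α+β = 0.21/0.009801 − 1 = 20.4264, so α = μ·20.4264 = 6.13 and β = (1−μ)·20.4264 = 14.30.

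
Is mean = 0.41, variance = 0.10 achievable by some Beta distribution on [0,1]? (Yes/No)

The Beta variance bound is σ² < μ(1−μ).
Here μ(1−μ) = 0.41×0.59 = 0.2419, and 0.10 < 0.2419.

Yes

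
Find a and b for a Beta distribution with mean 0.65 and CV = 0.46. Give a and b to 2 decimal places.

a = 1.00, b = 0.54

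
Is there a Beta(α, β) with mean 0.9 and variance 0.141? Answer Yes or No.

No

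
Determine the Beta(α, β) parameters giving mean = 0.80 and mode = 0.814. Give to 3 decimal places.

α = 35.886, β = 8.971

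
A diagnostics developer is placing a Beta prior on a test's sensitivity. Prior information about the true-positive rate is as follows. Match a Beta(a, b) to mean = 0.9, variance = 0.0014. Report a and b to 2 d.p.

a = 56.96, b = 6.33

By moment matching, a+b = μ(1−μ)/σ² − 1 = (0.9·0.1)/0.0014 − 1 = 64.2857 − 1 = 63.2857.
Since a/(a+b) = μ, a = 0.9·63.2857 = 56.96 and b = 0.1·63.2857 = 6.33.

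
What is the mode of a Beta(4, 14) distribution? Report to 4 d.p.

The density x^(α−1)(1−x)^(β−1) is maximised at (α−1)/(α+β−2) = 3/16 = 0.1875.

0.1875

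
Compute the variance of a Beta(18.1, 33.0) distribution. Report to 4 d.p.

0.0044

μ = 18.1/51.1 = 0.354207; Var = μ(1−μ)/(α+β+1) = 0.2287445/52.1 = 0.0044.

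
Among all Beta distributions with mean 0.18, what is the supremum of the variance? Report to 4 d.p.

Var = μ(1−μ)/(α+β+1), which approaches μ(1−μ) as α+β → 0.
So the supremum is μ(1−μ) = 0.18×0.82 = 0.1476.

0.1476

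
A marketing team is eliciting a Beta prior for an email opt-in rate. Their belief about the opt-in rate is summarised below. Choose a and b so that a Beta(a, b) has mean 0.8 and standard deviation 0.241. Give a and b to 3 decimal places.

σ² = 0.241² = 0.058081.
With s = a+b, Var = μ(1−μ)/(s+1), so s+1 = (0.8×0.2)/0.058081 = 2.7548 and s = 1.7548.
a = μs = 1.404, b = (1−μ)s = 0.351.

a = 1.404, b = 0.351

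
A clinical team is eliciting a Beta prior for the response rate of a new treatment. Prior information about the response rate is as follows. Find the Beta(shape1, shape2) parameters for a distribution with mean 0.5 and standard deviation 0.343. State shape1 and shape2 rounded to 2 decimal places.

Variance = 0.343² = 0.117649. The moment-matching identity shape1+shape2 = μ(1−μ)/Var − 1 gives
shape1+shape2 = 0.25/0.117649 − 1 = 1.1250, so shape1 = μ·1.1250 = 0.56 and shape2 = (1−μ)·1.1250 = 0.56.

shape1 = 0.56, shape2 = 0.56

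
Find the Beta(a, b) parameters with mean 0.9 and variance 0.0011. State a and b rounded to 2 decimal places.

a = 72.74, b = 8.08

By moment matching, a+b = μ(1−μ)/σ² − 1 = (0.9·0.1)/0.0011 − 1 = 81.8182 − 1 = 80.8182.
Since a/(a+b) = μ, a = 0.9·80.8182 = 72.74 and b = 0.1·80.8182 = 8.08.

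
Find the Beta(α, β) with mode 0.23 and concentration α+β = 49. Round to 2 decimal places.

α = 11.81, β = 37.19

Since the density peak of Beta(α,β) is at (α−1)/(α+β−2),
α = 1 + 0.23(49−2) = 11.81 and β = 49 − 11.81 = 37.19.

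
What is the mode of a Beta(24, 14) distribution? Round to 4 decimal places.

0.6389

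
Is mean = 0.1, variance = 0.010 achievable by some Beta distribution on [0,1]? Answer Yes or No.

Yes

The Beta variance bound is σ² < μ(1−μ).
Here μ(1−μ) = 0.1×0.9 = 0.09, and 0.010 < 0.09.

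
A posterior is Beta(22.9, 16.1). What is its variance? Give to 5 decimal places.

0.00606

Var = αβ/[(α+β)²(α+β+1)] = (22.9×16.1)/(39.0²×40.0) = 368.69/60840.000 = 0.00606.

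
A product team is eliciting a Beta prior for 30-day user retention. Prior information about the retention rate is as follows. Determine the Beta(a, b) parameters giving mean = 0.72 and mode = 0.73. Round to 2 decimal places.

Let s = a+b. Mean gives a = μs = 0.72s; mode gives (a−1)/(s−2) = 0.73.
Substituting: 0.72s − 1 = 0.73(s−2) = 0.73s − 1.46, so -0.01s = -0.46 and s = 46.0000.
Then a = 0.72×46.0000 = 33.12 and b = s−a = 12.88.

a = 33.12, b = 12.88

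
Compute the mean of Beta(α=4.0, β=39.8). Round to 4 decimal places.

E[X] = α/(α+β) = 4.0/43.8 = 0.0913.

0.0913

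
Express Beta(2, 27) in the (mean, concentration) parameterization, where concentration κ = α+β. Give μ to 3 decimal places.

μ = 0.069, κ = 29

κ = α+β = 2+27 = 29; μ = α/κ = 2/29 = 0.069.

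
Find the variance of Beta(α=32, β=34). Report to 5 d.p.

0.00373

α+β = 66 and αβ = 1088, so Var = αβ/[(α+β)²(α+β+1)] = 1088/291852 = 0.00373.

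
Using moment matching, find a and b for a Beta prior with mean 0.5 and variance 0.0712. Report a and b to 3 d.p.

Let s = a+b. The Beta variance is μ(1−μ)/(s+1).
So s+1 = μ(1−μ)/σ² = (0.5×0.5)/0.0712 = 0.25/0.0712 = 3.5112, giving s = 2.5112.
Then a = μs = 0.5×2.5112 = 1.256 and b = (1−μ)s = 0.5×2.5112 = 1.256.

a = 1.256, b = 1.256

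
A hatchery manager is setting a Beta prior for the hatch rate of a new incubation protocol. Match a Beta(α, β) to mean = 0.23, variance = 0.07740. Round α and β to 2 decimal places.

Write ν = α+β; then α = μν and Var = μ(1−μ)/(ν+1).
ν = μ(1−μ)/Var − 1 = 0.1771/0.07740 − 1 = 1.2881.
α = 0.23·1.2881 = 0.30, β = 0.77·1.2881 = 0.99.

α = 0.30, β = 0.99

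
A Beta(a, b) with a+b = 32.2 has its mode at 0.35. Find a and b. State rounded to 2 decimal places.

For a,b>1 the mode is (a−1)/(a+b−2), so a = mode·(κ−2)+1 = 0.35×30.2+1 = 11.57.
And b = (1−mode)·(κ−2)+1 = 0.65×30.2+1 = 20.63.

a = 11.57, b = 20.63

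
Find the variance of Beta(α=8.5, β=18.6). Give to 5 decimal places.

0.00766

Var = αβ/[(α+β)²(α+β+1)] = (8.5×18.6)/(27.1²×28.1) = 158.10/20636.921 = 0.00766.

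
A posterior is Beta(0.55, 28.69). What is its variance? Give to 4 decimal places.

α+β = 29.24 and αβ = 15.7795, so Var = αβ/[(α+β)²(α+β+1)] = 15.7795/25854.522624 = 0.0006.

0.0006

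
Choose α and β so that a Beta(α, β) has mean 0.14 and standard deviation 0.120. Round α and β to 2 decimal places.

α = 1.03, β = 6.33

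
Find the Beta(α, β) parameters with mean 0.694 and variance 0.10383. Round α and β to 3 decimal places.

By moment matching, α+β = μ(1−μ)/σ² − 1 = (0.694·0.306)/0.10383 − 1 = 2.0453 − 1 = 1.0453.
Since α/(α+β) = μ, α = 0.694·1.0453 = 0.725 and β = 0.306·1.0453 = 0.320.

α = 0.725, β = 0.320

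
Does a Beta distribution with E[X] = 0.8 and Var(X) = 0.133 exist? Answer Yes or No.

Yes

The Beta variance bound is σ² < μ(1−μ).
Here μ(1−μ) = 0.8×0.2 = 0.16, and 0.133 < 0.16.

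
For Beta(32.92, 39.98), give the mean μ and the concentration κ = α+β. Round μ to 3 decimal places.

μ = 0.452, κ = 72.90

κ = α+β = 32.92+39.98 = 72.90; μ = α/κ = 32.92/72.90 = 0.452.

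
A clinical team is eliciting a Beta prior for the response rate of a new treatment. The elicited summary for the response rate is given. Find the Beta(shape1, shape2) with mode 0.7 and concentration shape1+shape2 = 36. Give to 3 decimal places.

Mode = (shape1−1)/(κ−2) with κ = shape1+shape2, so shape1−1 = 0.7·34 = 23.800.
shape1 = 24.800; shape2 = κ − shape1 = 11.200.

shape1 = 24.800, shape2 = 11.200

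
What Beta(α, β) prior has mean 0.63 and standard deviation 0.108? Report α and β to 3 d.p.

σ² = 0.108² = 0.011664.
With s = α+β, Var = μ(1−μ)/(s+1), so s+1 = (0.63×0.37)/0.011664 = 19.9846 and s = 18.9846.
α = μs = 11.960, β = (1−μ)s = 7.024.

α = 11.960, β = 7.024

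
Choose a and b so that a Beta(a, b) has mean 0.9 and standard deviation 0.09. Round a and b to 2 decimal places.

a = 9.10, b = 1.01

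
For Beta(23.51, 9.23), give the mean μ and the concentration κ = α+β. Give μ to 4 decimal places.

μ = 0.7181, κ = 32.74

κ = α+β = 23.51+9.23 = 32.74; μ = α/κ = 23.51/32.74 = 0.7181.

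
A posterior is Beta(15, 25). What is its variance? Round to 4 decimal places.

0.0057

μ = 15/40 = 0.375000; Var = μ(1−μ)/(α+β+1) = 0.2343750/41 = 0.0057.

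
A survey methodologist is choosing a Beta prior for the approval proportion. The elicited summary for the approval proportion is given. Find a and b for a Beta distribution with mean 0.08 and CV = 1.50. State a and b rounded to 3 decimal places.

a = 0.329, b = 3.782

σ = CV·μ = 1.50×0.08 = 0.12000, so σ² = 0.014400.
s+1 = μ(1−μ)/σ² = 0.0736/0.014400 = 5.1111, so s = a+b = 4.1111.
a = μs = 0.329, b = (1−μ)s = 3.782.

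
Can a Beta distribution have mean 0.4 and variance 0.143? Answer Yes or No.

A Beta with mean μ has variance μ(1−μ)/(α+β+1) < μ(1−μ).
Here μ(1−μ) = 0.4×0.6 = 0.24, and 0.143 < 0.24.

Yes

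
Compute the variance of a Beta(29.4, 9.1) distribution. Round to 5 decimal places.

α+β = 38.5 and αβ = 267.54, so Var = αβ/[(α+β)²(α+β+1)] = 267.54/58548.875 = 0.00457.

0.00457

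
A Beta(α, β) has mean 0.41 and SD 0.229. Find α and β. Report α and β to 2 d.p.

σ² = 0.229² = 0.052441.
With s = α+β, Var = μ(1−μ)/(s+1), so s+1 = (0.41×0.59)/0.052441 = 4.6128 and s = 3.6128.
α = μs = 1.48, β = (1−μ)s = 2.13.

α = 1.48, β = 2.13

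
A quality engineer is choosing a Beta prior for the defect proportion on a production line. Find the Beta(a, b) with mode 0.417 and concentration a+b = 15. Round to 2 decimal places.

a = 6.42, b = 8.58

Mode = (a−1)/(κ−2) with κ = a+b, so a−1 = 0.417·13 = 5.42.
a = 6.42; b = κ − a = 8.58.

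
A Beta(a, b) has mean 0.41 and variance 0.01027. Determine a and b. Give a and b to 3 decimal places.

a = 9.247, b = 13.307

Let s = a+b. The Beta variance is μ(1−μ)/(s+1).
So s+1 = μ(1−μ)/σ² = (0.41×0.59)/0.01027 = 0.2419/0.01027 = 23.5540, giving s = 22.5540.
Then a = μs = 0.41×22.5540 = 9.247 and b = (1−μ)s = 0.59×22.5540 = 13.307.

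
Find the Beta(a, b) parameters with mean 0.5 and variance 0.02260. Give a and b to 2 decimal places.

a = 5.03, b = 5.03

Write ν = a+b; then a = μν and Var = μ(1−μ)/(ν+1).
ν = μ(1−μ)/Var − 1 = 0.25/0.02260 − 1 = 10.0619.
a = 0.5·10.0619 = 5.03, b = 0.5·10.0619 = 5.03.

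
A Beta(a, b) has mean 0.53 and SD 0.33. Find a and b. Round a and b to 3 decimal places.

a = 0.682, b = 0.605

Variance = 0.33² = 0.1089. The moment-matching identity a+b = μ(1−μ)/Var − 1 gives
a+b = 0.2491/0.1089 − 1 = 1.2874, so a = μ·1.2874 = 0.682 and b = (1−μ)·1.2874 = 0.605.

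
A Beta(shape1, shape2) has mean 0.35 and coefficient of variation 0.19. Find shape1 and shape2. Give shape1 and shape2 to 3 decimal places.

Var = (CV·μ)² = (0.19×0.35)² = 0.004422.
shape1+shape2 = μ(1−μ)/Var − 1 = 0.2275/0.004422 − 1 = 50.4444.
Thus shape1 = 0.35·50.4444 = 17.656 and shape2 = 0.65·50.4444 = 32.789.

shape1 = 17.656, shape2 = 32.789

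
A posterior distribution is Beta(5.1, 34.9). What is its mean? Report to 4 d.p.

0.1275

The Beta mean is α/(α+β) = 5.1/(5.1+34.9) = 0.1275.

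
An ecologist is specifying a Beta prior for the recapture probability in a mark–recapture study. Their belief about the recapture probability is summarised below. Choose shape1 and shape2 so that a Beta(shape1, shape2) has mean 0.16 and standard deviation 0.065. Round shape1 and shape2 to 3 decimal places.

shape1 = 4.930, shape2 = 25.881

Variance = 0.065² = 0.004225. The moment-matching identity shape1+shape2 = μ(1−μ)/Var − 1 gives
shape1+shape2 = 0.1344/0.004225 − 1 = 30.8107, so shape1 = μ·30.8107 = 4.930 and shape2 = (1−μ)·30.8107 = 25.881.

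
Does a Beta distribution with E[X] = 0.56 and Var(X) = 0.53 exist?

No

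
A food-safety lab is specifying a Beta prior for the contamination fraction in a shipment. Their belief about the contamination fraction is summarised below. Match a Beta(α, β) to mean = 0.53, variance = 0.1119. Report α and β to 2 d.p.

Write ν = α+β; then α = μν and Var = μ(1−μ)/(ν+1).
ν = μ(1−μ)/Var − 1 = 0.2491/0.1119 − 1 = 1.2261.
α = 0.53·1.2261 = 0.65, β = 0.47·1.2261 = 0.58.

α = 0.65, β = 0.58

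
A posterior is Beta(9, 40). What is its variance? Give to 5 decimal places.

μ = 9/49 = 0.183673; Var = μ(1−μ)/(α+β+1) = 0.1499375/50 = 0.00300.

0.00300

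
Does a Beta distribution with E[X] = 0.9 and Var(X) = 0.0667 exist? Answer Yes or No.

Yes

The Beta variance bound is σ² < μ(1−μ).
Here μ(1−μ) = 0.9×0.1 = 0.09, and 0.0667 < 0.09.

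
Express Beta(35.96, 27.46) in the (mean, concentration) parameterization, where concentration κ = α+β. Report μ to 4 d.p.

μ = 0.5670, κ = 63.42

κ = α+β = 35.96+27.46 = 63.42; μ = α/κ = 35.96/63.42 = 0.5670.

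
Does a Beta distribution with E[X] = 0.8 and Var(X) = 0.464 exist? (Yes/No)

No

For any Beta, Var(X) < E[X]·(1−E[X]).
Here μ(1−μ) = 0.8×0.2 = 0.16, and 0.464 ≥ 0.16.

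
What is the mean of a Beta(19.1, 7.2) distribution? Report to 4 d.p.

E[X] = α/(α+β) = 19.1/26.3 = 0.7262.

0.7262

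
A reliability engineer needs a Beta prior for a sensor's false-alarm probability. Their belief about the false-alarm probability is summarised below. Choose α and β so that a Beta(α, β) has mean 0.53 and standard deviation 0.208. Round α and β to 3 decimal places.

α = 2.522, β = 2.236

σ² = 0.208² = 0.043264.
With s = α+β, Var = μ(1−μ)/(s+1), so s+1 = (0.53×0.47)/0.043264 = 5.7577 and s = 4.7577.
α = μs = 2.522, β = (1−μ)s = 2.236.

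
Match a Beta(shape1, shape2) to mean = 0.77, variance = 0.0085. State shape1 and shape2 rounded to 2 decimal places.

shape1 = 15.27, shape2 = 4.56

Let s = shape1+shape2. The Beta variance is μ(1−μ)/(s+1).
So s+1 = μ(1−μ)/σ² = (0.77×0.23)/0.0085 = 0.1771/0.0085 = 20.8353, giving s = 19.8353.
Then shape1 = μs = 0.77×19.8353 = 15.27 and shape2 = (1−μ)s = 0.23×19.8353 = 4.56.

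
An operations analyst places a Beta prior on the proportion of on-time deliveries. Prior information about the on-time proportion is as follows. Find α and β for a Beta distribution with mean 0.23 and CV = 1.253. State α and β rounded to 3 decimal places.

α = 0.260, β = 0.872

Var = (CV·μ)² = (1.253×0.23)² = 0.083053.
α+β = μ(1−μ)/Var − 1 = 0.1771/0.083053 − 1 = 1.1324.
Thus α = 0.23·1.1324 = 0.260 and β = 0.77·1.1324 = 0.872.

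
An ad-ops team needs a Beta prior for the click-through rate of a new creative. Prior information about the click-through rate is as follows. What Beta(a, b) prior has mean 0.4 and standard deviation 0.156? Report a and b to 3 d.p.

a = 3.545, b = 5.317

σ² = 0.156² = 0.024336.
With s = a+b, Var = μ(1−μ)/(s+1), so s+1 = (0.4×0.6)/0.024336 = 9.8619 and s = 8.8619.
a = μs = 3.545, b = (1−μ)s = 5.317.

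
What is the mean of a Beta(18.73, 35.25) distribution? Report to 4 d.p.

The Beta mean is α/(α+β) = 18.73/(18.73+35.25) = 0.3470.

0.3470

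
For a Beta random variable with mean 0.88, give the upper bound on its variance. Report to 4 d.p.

0.1056

For fixed mean μ the Beta variance is μ(1−μ)/(α+β+1), increasing as α+β decreases.
Its least upper bound (not attained) is μ(1−μ) = 0.88·0.12 = 0.1056.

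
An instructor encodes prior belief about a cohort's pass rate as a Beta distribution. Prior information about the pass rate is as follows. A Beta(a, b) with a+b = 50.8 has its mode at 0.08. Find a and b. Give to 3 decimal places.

Since the density peak of Beta(a,b) is at (a−1)/(a+b−2),
a = 1 + 0.08(50.8−2) = 4.904 and b = 50.8 − 4.904 = 45.896.

a = 4.904, b = 45.896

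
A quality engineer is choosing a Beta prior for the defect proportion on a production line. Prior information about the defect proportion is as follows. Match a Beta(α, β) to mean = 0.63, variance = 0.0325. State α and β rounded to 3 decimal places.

α = 3.889, β = 2.284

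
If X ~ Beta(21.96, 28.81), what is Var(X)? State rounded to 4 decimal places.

0.0047

μ = 21.96/50.77 = 0.432539; Var = μ(1−μ)/(α+β+1) = 0.2454490/51.77 = 0.0047.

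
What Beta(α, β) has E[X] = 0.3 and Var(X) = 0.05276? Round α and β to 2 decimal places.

α = 0.89, β = 2.09

Write ν = α+β; then α = μν and Var = μ(1−μ)/(ν+1).
ν = μ(1−μ)/Var − 1 = 0.21/0.05276 − 1 = 2.9803.
α = 0.3·2.9803 = 0.89, β = 0.7·2.9803 = 2.09.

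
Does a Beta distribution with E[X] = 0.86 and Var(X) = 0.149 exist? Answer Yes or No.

No

For any Beta, Var(X) < E[X]·(1−E[X]).
Here μ(1−μ) = 0.86×0.14 = 0.1204, and 0.149 ≥ 0.1204.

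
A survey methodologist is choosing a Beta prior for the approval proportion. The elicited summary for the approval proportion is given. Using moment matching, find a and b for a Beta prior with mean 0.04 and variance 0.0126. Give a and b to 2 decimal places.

Let s = a+b. The Beta variance is μ(1−μ)/(s+1).
So s+1 = μ(1−μ)/σ² = (0.04×0.96)/0.0126 = 0.0384/0.0126 = 3.0476, giving s = 2.0476.
Then a = μs = 0.04×2.0476 = 0.08 and b = (1−μ)s = 0.96×2.0476 = 1.97.

a = 0.08, b = 1.97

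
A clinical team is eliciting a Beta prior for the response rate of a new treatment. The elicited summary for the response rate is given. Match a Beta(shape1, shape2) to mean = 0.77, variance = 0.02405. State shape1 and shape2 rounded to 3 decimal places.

Write ν = shape1+shape2; then shape1 = μν and Var = μ(1−μ)/(ν+1).
ν = μ(1−μ)/Var − 1 = 0.1771/0.02405 − 1 = 6.3638.
shape1 = 0.77·6.3638 = 4.900, shape2 = 0.23·6.3638 = 1.464.

shape1 = 4.900, shape2 = 1.464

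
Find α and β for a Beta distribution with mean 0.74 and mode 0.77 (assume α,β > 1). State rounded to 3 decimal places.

Let s = α+β. Mean gives α = μs = 0.74s; mode gives (α−1)/(s−2) = 0.77.
Substituting: 0.74s − 1 = 0.77(s−2) = 0.77s − 1.54, so -0.03s = -0.54 and s = 18.0000.
Then α = 0.74×18.0000 = 13.320 and β = s−α = 4.680.

α = 13.320, β = 4.680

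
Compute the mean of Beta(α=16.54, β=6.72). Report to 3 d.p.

The Beta mean is α/(α+β) = 16.54/(16.54+6.72) = 0.711.

0.711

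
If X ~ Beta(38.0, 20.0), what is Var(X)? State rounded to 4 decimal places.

μ = 38.0/58.0 = 0.655172; Var = μ(1−μ)/(α+β+1) = 0.2259215/59.0 = 0.0038.

0.0038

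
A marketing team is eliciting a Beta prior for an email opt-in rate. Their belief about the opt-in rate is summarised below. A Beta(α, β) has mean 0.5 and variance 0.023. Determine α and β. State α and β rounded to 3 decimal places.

Let s = α+β. The Beta variance is μ(1−μ)/(s+1).
So s+1 = μ(1−μ)/σ² = (0.5×0.5)/0.023 = 0.25/0.023 = 10.8696, giving s = 9.8696.
Then α = μs = 0.5×9.8696 = 4.935 and β = (1−μ)s = 0.5×9.8696 = 4.935.

α = 4.935, β = 4.935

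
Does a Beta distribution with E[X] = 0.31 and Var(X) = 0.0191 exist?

The Beta variance bound is σ² < μ(1−μ).
Here μ(1−μ) = 0.31×0.69 = 0.2139, and 0.0191 < 0.2139.

Yes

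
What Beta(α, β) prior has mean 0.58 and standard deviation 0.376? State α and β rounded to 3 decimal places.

α = 0.419, β = 0.304

Variance = 0.376² = 0.141376. The moment-matching identity α+β = μ(1−μ)/Var − 1 gives
α+β = 0.2436/0.141376 − 1 = 0.7231, so α = μ·0.7231 = 0.419 and β = (1−μ)·0.7231 = 0.304.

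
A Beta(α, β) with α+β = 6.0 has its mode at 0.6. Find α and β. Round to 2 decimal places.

α = 3.40, β = 2.60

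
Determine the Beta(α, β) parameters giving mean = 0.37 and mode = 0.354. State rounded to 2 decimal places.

With s = α+β: μ = α/s and mode = (α−1)/(s−2). Eliminating α = μs,
μs − 1 = m(s−2) ⇒ s(μ−m) = 1−2m ⇒ s = 0.292/0.016 = 18.2500.
So α = μs = 6.75, β = (1−μ)s = 11.50.

α = 6.75, β = 11.50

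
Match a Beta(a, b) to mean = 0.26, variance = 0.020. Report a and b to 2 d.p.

Write ν = a+b; then a = μν and Var = μ(1−μ)/(ν+1).
ν = μ(1−μ)/Var − 1 = 0.1924/0.020 − 1 = 8.6200.
a = 0.26·8.6200 = 2.24, b = 0.74·8.6200 = 6.38.

a = 2.24, b = 6.38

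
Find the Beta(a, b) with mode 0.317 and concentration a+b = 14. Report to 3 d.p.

For a,b>1 the mode is (a−1)/(a+b−2), so a = mode·(κ−2)+1 = 0.317×12+1 = 4.804.
And b = (1−mode)·(κ−2)+1 = 0.683×12+1 = 9.196.

a = 4.804, b = 9.196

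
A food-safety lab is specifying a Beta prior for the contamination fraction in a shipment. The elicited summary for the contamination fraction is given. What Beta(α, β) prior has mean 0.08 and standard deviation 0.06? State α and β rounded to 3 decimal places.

Variance = 0.06² = 0.0036. The moment-matching identity α+β = μ(1−μ)/Var − 1 gives
α+β = 0.0736/0.0036 − 1 = 19.4444, so α = μ·19.4444 = 1.556 and β = (1−μ)·19.4444 = 17.889.

α = 1.556, β = 17.889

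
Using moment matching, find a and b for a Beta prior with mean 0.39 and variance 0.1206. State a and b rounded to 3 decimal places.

a = 0.379, b = 0.593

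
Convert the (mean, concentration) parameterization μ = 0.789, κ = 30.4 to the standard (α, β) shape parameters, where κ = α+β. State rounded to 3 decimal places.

Split κ in proportion μ : (1−μ): α = 0.789·30.4 = 23.986, β = 30.4 − 23.986 = 6.414.

α = 23.986, β = 6.414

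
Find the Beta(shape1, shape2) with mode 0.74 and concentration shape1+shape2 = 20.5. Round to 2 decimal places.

shape1 = 14.69, shape2 = 5.81

For shape1,shape2>1 the mode is (shape1−1)/(shape1+shape2−2), so shape1 = mode·(κ−2)+1 = 0.74×18.5+1 = 14.69.
And shape2 = (1−mode)·(κ−2)+1 = 0.26×18.5+1 = 5.81.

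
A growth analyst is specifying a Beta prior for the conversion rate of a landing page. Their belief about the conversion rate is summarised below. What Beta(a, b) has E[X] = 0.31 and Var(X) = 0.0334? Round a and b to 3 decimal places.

Write ν = a+b; then a = μν and Var = μ(1−μ)/(ν+1).
ν = μ(1−μ)/Var − 1 = 0.2139/0.0334 − 1 = 5.4042.
a = 0.31·5.4042 = 1.675, b = 0.69·5.4042 = 3.729.

a = 1.675, b = 3.729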